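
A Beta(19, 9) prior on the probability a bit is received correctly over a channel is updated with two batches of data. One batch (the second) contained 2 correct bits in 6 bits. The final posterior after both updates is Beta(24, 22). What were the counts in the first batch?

Sequential conjugate updates are equivalent to a single update on the pooled data, so total successes = posterior α − prior α and total failures = posterior β − prior β.
Total across both batches: 24−19=5 correct bits, 22−9=13 errors.
Subtract the second batch: 5−2=3 correct bits and 13−4=9 errors.

3 correct bits and 9 errors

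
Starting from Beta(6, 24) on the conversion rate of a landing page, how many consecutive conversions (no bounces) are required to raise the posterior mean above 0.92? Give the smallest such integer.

After k conversions and 0 bounces the posterior is Beta(6+k, 24), with mean (6+k)/(6+24+k).
Set (6+k)/(30+k) > 0.92 and solve: k > (0.92·30 − 6)/(1 − 0.92) = 270.000.
The smallest integer exceeding 270.000 is 271.

k = 271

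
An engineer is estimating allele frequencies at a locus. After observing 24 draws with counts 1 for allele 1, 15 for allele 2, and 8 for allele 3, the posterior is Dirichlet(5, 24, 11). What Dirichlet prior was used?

For a Dirichlet(α) prior with multinomial counts c, the posterior is Dirichlet(α + c) componentwise.
Subtract each count from the matching posterior parameter: 5−1=4, 24−15=9, 11−8=3.

Dirichlet(4, 9, 3)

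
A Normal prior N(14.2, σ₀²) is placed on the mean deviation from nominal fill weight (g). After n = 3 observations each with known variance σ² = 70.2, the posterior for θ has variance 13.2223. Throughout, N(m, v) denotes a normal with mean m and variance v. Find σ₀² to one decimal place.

σ₀² = 30.4

Posterior precision equals prior precision plus data precision: 1/σ_n² = 1/σ₀² + n/σ².
So 1/σ₀² = 1/13.2223 − 3/70.2 = 0.075630 − 0.042735 = 0.032895.
Hence σ₀² = 1/0.032895 ≈ 30.4.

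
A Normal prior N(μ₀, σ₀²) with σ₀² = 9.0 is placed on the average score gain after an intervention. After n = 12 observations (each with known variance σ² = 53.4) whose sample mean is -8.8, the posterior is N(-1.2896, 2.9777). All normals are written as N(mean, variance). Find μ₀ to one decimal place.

μ₀ = 13.9

With known observation variance, the Normal–Normal posterior has precision τ_n = τ₀ + n/σ² and mean μ_n = (τ₀μ₀ + (n/σ²)x̄)/τ_n.
Here τ₀ = 1/9.0 = 0.111111 and τ_data = 12/53.4 = 0.224719, so τ_n = 0.335830.
Rearranging for μ₀: μ₀ = (μ_n·τ_n − τ_data·x̄)/τ₀ = (-1.2896·0.335830 − 0.224719·-8.8) / 0.111111 = 1.544441/0.111111 ≈ 13.9.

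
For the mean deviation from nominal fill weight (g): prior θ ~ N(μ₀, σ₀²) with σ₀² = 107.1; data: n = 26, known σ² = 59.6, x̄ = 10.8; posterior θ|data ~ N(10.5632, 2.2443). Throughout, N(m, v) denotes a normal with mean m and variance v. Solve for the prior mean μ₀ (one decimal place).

μ₀ = -0.5

The posterior mean is a precision-weighted average: μ_n = (τ₀μ₀ + τ_data·x̄)/(τ₀+τ_data), with τ₀=1/σ₀² and τ_data=n/σ².
Here τ₀ = 1/107.1 = 0.009337 and τ_data = 26/59.6 = 0.436242, so τ_n = 0.445579.
Rearranging for μ₀: μ₀ = (μ_n·τ_n − τ_data·x̄)/τ₀ = (10.5632·0.445579 − 0.436242·10.8) / 0.009337 = -0.004674/0.009337 ≈ -0.5.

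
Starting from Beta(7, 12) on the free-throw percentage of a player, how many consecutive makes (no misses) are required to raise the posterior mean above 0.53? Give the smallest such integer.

After k makes and 0 misses the posterior is Beta(7+k, 12), with mean (7+k)/(7+12+k).
Set (7+k)/(19+k) > 0.53 and solve: k > (0.53·19 − 7)/(1 − 0.53) = 6.532.
The smallest integer exceeding 6.532 is 7, and checking k=7: (14)/(26) = 0.5385 > 0.53.

k = 7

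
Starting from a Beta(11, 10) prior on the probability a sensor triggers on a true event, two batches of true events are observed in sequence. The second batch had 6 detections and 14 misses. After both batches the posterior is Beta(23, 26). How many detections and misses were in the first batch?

6 detections and 2 misses

Sequential conjugate updates are equivalent to a single update on the pooled data, so total successes = posterior α − prior α and total failures = posterior β − prior β.
Total across both batches: 23−11=12 detections, 26−10=16 misses.
Subtract the second batch: 12−6=6 detections and 16−14=2 misses.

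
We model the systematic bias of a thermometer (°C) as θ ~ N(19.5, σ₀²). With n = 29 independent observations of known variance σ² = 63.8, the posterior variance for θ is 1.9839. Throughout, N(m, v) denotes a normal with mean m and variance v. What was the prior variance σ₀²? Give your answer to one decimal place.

σ₀² = 20.2

Posterior precision equals prior precision plus data precision: 1/σ_n² = 1/σ₀² + n/σ².
So 1/σ₀² = 1/1.9839 − 29/63.8 = 0.504058 − 0.454545 = 0.049513.
Hence σ₀² = 1/0.049513 ≈ 20.2.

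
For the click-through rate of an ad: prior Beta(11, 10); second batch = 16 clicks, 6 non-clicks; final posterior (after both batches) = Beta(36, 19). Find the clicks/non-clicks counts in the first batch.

Because Beta–binomial updating is additive in the counts, the combined data contributed (α_post−α_prior, β_post−β_prior) successes and failures.
Total across both batches: 36−11=25 clicks, 19−10=9 non-clicks.
Subtract the second batch: 25−16=9 clicks and 9−6=3 non-clicks.

9 clicks and 3 non-clicks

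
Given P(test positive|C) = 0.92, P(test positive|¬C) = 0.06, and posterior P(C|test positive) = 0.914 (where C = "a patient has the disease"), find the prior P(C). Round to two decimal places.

P(C) = 0.41

Bayes' rule in odds form gives O(C|E) = O(C)·[P(E|C)/P(E|¬C)], hence O(C) = O(C|E)/LR.
Posterior odds = 0.914/(1−0.914) = 10.6279. LR = 0.92/0.06 = 15.3333.
Prior odds = 10.6279/15.3333 = 0.6931, so P(C) = 0.6931/(1+0.6931) ≈ 0.41.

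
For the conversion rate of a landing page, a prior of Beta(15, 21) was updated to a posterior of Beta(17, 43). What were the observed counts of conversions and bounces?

2 conversions and 22 bounces

Under Beta–binomial conjugacy the posterior parameters are (α+s, β+f).
So s = 17 − 15 = 2 and f = 43 − 21 = 22.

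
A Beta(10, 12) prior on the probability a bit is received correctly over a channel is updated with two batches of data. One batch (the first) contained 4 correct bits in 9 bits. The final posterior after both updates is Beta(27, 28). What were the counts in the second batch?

13 correct bits and 11 errors

Because Beta–binomial updating is additive in the counts, the combined data contributed (α_post−α_prior, β_post−β_prior) successes and failures.
Total across both batches: 27−10=17 correct bits, 28−12=16 errors.
Subtract the first batch: 17−4=13 correct bits and 16−5=11 errors.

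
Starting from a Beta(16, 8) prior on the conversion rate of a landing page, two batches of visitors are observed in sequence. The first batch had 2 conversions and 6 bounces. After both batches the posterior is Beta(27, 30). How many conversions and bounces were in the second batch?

Sequential conjugate updates are equivalent to a single update on the pooled data, so total successes = posterior α − prior α and total failures = posterior β − prior β.
Total across both batches: 27−16=11 conversions, 30−8=22 bounces.
Subtract the first batch: 11−2=9 conversions and 22−6=16 bounces.

9 conversions and 16 bounces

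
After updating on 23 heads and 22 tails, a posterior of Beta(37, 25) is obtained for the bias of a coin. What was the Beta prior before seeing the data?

A Beta(a, b) prior with s successes and f failures in binomial data gives a Beta(a+s, b+f) posterior.
So a = 37 − 23 = 14 and b = 25 − 22 = 3.

Beta(14, 3)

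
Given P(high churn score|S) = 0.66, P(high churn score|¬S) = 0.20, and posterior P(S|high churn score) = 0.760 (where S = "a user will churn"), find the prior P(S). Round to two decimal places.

P(S) = 0.49

In odds form, posterior odds = prior odds × likelihood ratio, so prior odds = posterior odds ÷ LR.
Posterior odds = 0.760/(1−0.760) = 3.1667. LR = 0.66/0.20 = 3.3000.
Prior odds = 3.1667/3.3000 = 0.9596, so P(S) = 0.9596/(1+0.9596) ≈ 0.49.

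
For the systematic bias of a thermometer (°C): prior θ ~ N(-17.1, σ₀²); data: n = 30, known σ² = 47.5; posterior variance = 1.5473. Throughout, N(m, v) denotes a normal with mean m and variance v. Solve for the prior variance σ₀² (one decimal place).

Posterior precision equals prior precision plus data precision: 1/σ_n² = 1/σ₀² + n/σ².
So 1/σ₀² = 1/1.5473 − 30/47.5 = 0.646287 − 0.631579 = 0.014708.
Hence σ₀² = 1/0.014708 ≈ 68.0.

σ₀² = 68.0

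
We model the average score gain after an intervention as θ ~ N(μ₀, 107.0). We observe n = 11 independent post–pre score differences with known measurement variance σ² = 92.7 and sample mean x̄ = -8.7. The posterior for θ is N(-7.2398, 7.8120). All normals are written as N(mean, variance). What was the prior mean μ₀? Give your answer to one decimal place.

μ₀ = 11.3

The posterior mean is a precision-weighted average: μ_n = (τ₀μ₀ + τ_data·x̄)/(τ₀+τ_data), with τ₀=1/σ₀² and τ_data=n/σ².
Here τ₀ = 1/107.0 = 0.009346 and τ_data = 11/92.7 = 0.118662, so τ_n = 0.128008.
Rearranging for μ₀: μ₀ = (μ_n·τ_n − τ_data·x̄)/τ₀ = (-7.2398·0.128008 − 0.118662·-8.7) / 0.009346 = 0.105607/0.009346 ≈ 11.3.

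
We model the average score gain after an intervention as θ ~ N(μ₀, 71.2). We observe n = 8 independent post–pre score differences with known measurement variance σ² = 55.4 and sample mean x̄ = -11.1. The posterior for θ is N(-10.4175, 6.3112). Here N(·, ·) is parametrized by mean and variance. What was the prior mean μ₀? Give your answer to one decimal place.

The posterior mean is a precision-weighted average: μ_n = (τ₀μ₀ + τ_data·x̄)/(τ₀+τ_data), with τ₀=1/σ₀² and τ_data=n/σ².
Here τ₀ = 1/71.2 = 0.014045 and τ_data = 8/55.4 = 0.144404, so τ_n = 0.158449.
Rearranging for μ₀: μ₀ = (μ_n·τ_n − τ_data·x̄)/τ₀ = (-10.4175·0.158449 − 0.144404·-11.1) / 0.014045 = -0.047758/0.014045 ≈ -3.4.

μ₀ = -3.4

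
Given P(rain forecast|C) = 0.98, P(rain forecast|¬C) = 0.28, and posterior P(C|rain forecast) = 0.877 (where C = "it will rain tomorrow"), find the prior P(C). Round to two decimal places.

Bayes' rule in odds form gives O(C|E) = O(C)·[P(E|C)/P(E|¬C)], hence O(C) = O(C|E)/LR.
Posterior odds = 0.877/(1−0.877) = 7.1301. LR = 0.98/0.28 = 3.5000.
Prior odds = 7.1301/3.5000 = 2.0372, so P(C) = 2.0372/(1+2.0372) ≈ 0.67.

P(C) = 0.67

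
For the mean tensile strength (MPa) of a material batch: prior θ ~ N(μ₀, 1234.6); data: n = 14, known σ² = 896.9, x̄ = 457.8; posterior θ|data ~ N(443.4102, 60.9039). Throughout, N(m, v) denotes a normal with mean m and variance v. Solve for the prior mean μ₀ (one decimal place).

With known observation variance, the Normal–Normal posterior has precision τ_n = τ₀ + n/σ² and mean μ_n = (τ₀μ₀ + (n/σ²)x̄)/τ_n.
Here τ₀ = 1/1234.6 = 0.000810 and τ_data = 14/896.9 = 0.015609, so τ_n = 0.016419.
Rearranging for μ₀: μ₀ = (μ_n·τ_n − τ_data·x̄)/τ₀ = (443.4102·0.016419 − 0.015609·457.8) / 0.000810 = 0.134552/0.000810 ≈ 166.1.

μ₀ = 166.1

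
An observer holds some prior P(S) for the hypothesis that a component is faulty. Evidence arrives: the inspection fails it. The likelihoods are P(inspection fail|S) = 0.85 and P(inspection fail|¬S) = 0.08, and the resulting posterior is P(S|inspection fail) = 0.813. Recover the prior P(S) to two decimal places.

P(S) = 0.29

In odds form, posterior odds = prior odds × likelihood ratio, so prior odds = posterior odds ÷ LR.
Posterior odds = 0.813/(1−0.813) = 4.3476. LR = 0.85/0.08 = 10.6250.
Prior odds = 4.3476/10.6250 = 0.4092, so P(S) = 0.4092/(1+0.4092) ≈ 0.29.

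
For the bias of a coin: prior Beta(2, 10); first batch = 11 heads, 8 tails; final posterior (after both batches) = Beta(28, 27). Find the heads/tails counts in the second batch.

Sequential conjugate updates are equivalent to a single update on the pooled data, so total successes = posterior α − prior α and total failures = posterior β − prior β.
Total across both batches: 28−2=26 heads, 27−10=17 tails.
Subtract the first batch: 26−11=15 heads and 17−8=9 tails.

15 heads and 9 tails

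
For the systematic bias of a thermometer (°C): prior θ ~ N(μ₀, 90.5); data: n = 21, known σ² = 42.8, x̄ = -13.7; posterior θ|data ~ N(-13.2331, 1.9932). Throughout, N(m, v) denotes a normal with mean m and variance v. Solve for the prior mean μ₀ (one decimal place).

With known observation variance, the Normal–Normal posterior has precision τ_n = τ₀ + n/σ² and mean μ_n = (τ₀μ₀ + (n/σ²)x̄)/τ_n.
Here τ₀ = 1/90.5 = 0.011050 and τ_data = 21/42.8 = 0.490654, so τ_n = 0.501704.
Rearranging for μ₀: μ₀ = (μ_n·τ_n − τ_data·x̄)/τ₀ = (-13.2331·0.501704 − 0.490654·-13.7) / 0.011050 = 0.082861/0.011050 ≈ 7.5.

μ₀ = 7.5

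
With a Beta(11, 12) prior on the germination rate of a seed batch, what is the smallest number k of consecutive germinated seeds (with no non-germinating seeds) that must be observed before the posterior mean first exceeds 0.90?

k = 98

After k germinated seeds and 0 non-germinating seeds the posterior is Beta(11+k, 12), with mean (11+k)/(11+12+k).
Set (11+k)/(23+k) > 0.90 and solve: k > (0.90·23 − 11)/(1 − 0.90) = 97.000.
The smallest integer exceeding 97.000 is 98, and checking k=98: (109)/(121) = 0.9008 > 0.90.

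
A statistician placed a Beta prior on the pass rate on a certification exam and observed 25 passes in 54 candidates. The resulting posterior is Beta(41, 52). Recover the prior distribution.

Beta(16, 23)

Beta is conjugate to the binomial likelihood: posterior = Beta(a+s, b+f).
So a = 41 − 25 = 16 and b = 52 − 29 = 23.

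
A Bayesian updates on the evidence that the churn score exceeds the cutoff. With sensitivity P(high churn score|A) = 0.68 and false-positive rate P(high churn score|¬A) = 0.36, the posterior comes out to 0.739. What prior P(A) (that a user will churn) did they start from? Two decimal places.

In odds form, posterior odds = prior odds × likelihood ratio, so prior odds = posterior odds ÷ LR.
Posterior odds = 0.739/(1−0.739) = 2.8314. LR = 0.68/0.36 = 1.8889.
Prior odds = 2.8314/1.8889 = 1.4990, so P(A) = 1.4990/(1+1.4990) ≈ 0.60.

P(A) = 0.60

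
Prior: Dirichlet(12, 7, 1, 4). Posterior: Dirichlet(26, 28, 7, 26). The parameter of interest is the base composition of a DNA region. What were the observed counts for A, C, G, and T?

counts (14, 21, 6, 22)

For a Dirichlet(α) prior with multinomial counts c, the posterior is Dirichlet(α + c) componentwise.
Counts are posterior − prior componentwise: 26−12=14, 28−7=21, 7−1=6, 26−4=22.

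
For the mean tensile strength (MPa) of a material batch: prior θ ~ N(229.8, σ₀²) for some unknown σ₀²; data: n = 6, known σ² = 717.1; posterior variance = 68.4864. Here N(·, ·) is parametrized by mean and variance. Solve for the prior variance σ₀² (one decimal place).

σ₀² = 160.4

For the Normal–Normal model with known σ², precisions add: τ_n = τ₀ + n/σ².
So 1/σ₀² = 1/68.4864 − 6/717.1 = 0.014601 − 0.008367 = 0.006234.
Hence σ₀² = 1/0.006234 ≈ 160.4.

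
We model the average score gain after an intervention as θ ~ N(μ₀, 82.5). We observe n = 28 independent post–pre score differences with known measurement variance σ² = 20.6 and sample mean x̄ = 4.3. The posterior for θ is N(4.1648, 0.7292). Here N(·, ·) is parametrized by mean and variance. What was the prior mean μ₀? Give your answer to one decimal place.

μ₀ = -11.0

The posterior mean is a precision-weighted average: μ_n = (τ₀μ₀ + τ_data·x̄)/(τ₀+τ_data), with τ₀=1/σ₀² and τ_data=n/σ².
Here τ₀ = 1/82.5 = 0.012121 and τ_data = 28/20.6 = 1.359223, so τ_n = 1.371344.
Rearranging for μ₀: μ₀ = (μ_n·τ_n − τ_data·x̄)/τ₀ = (4.1648·1.371344 − 1.359223·4.3) / 0.012121 = -0.133285/0.012121 ≈ -11.0.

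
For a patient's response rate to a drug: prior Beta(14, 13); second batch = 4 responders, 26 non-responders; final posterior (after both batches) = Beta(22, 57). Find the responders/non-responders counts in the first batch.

Sequential conjugate updates are equivalent to a single update on the pooled data, so total successes = posterior α − prior α and total failures = posterior β − prior β.
Total across both batches: 22−14=8 responders, 57−13=44 non-responders.
Subtract the second batch: 8−4=4 responders and 44−26=18 non-responders.

4 responders and 18 non-responders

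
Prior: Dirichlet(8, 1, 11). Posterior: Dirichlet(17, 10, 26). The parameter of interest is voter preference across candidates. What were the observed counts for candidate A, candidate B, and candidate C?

For a Dirichlet(α) prior with multinomial counts c, the posterior is Dirichlet(α + c) componentwise.
Counts are posterior − prior componentwise: 17−8=9, 10−1=9, 26−11=15.

counts (9, 9, 15)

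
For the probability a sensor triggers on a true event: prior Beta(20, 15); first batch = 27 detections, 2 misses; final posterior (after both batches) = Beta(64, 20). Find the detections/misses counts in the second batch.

17 detections and 3 misses

Sequential conjugate updates are equivalent to a single update on the pooled data, so total successes = posterior α − prior α and total failures = posterior β − prior β.
Total across both batches: 64−20=44 detections, 20−15=5 misses.
Subtract the first batch: 44−27=17 detections and 5−2=3 misses.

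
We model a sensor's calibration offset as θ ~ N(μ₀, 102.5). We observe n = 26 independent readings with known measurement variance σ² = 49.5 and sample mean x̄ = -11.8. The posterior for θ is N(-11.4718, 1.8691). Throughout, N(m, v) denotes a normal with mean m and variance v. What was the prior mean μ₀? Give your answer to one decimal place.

μ₀ = 6.2

The posterior mean is a precision-weighted average: μ_n = (τ₀μ₀ + τ_data·x̄)/(τ₀+τ_data), with τ₀=1/σ₀² and τ_data=n/σ².
Here τ₀ = 1/102.5 = 0.009756 and τ_data = 26/49.5 = 0.525253, so τ_n = 0.535009.
Rearranging for μ₀: μ₀ = (μ_n·τ_n − τ_data·x̄)/τ₀ = (-11.4718·0.535009 − 0.525253·-11.8) / 0.009756 = 0.060469/0.009756 ≈ 6.2.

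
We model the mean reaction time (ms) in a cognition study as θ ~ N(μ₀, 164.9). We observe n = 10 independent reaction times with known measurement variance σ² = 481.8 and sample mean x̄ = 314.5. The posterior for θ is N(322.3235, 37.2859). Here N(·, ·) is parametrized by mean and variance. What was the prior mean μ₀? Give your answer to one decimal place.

With known observation variance, the Normal–Normal posterior has precision τ_n = τ₀ + n/σ² and mean μ_n = (τ₀μ₀ + (n/σ²)x̄)/τ_n.
Here τ₀ = 1/164.9 = 0.006064 and τ_data = 10/481.8 = 0.020756, so τ_n = 0.026820.
Rearranging for μ₀: μ₀ = (μ_n·τ_n − τ_data·x̄)/τ₀ = (322.3235·0.026820 − 0.020756·314.5) / 0.006064 = 2.116954/0.006064 ≈ 349.1.

μ₀ = 349.1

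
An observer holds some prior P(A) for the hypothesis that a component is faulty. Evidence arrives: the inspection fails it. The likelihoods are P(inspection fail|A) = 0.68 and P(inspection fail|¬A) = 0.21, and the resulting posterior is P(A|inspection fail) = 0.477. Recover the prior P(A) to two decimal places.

In odds form, posterior odds = prior odds × likelihood ratio, so prior odds = posterior odds ÷ LR.
Posterior odds = 0.477/(1−0.477) = 0.9120. LR = 0.68/0.21 = 3.2381.
Prior odds = 0.9120/3.2381 = 0.2816, so P(A) = 0.2816/(1+0.2816) ≈ 0.22.

P(A) = 0.22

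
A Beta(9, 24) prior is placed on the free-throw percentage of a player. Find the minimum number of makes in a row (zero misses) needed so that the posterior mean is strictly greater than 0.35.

k = 4

After k makes and 0 misses the posterior is Beta(9+k, 24), with mean (9+k)/(9+24+k).
Set (9+k)/(33+k) > 0.35 and solve: k > (0.35·33 − 9)/(1 − 0.35) = 3.923.
The smallest integer exceeding 3.923 is 4.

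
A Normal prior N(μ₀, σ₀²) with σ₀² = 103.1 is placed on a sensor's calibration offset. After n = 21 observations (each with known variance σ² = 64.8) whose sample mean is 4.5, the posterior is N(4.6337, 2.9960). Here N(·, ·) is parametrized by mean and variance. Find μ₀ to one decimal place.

μ₀ = 9.1

With known observation variance, the Normal–Normal posterior has precision τ_n = τ₀ + n/σ² and mean μ_n = (τ₀μ₀ + (n/σ²)x̄)/τ_n.
Here τ₀ = 1/103.1 = 0.009699 and τ_data = 21/64.8 = 0.324074, so τ_n = 0.333773.
Rearranging for μ₀: μ₀ = (μ_n·τ_n − τ_data·x̄)/τ₀ = (4.6337·0.333773 − 0.324074·4.5) / 0.009699 = 0.088271/0.009699 ≈ 9.1.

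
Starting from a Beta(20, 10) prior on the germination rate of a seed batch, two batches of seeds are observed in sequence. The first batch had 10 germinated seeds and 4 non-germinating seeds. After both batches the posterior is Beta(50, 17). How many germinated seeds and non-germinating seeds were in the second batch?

20 germinated seeds and 3 non-germinating seeds

Sequential conjugate updates are equivalent to a single update on the pooled data, so total successes = posterior α − prior α and total failures = posterior β − prior β.
Total across both batches: 50−20=30 germinated seeds, 17−10=7 non-germinating seeds.
Subtract the first batch: 30−10=20 germinated seeds and 7−4=3 non-germinating seeds.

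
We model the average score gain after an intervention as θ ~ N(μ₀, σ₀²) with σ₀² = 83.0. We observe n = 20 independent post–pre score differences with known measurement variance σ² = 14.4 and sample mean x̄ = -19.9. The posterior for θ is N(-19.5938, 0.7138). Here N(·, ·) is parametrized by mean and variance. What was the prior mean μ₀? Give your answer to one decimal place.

The posterior mean is a precision-weighted average: μ_n = (τ₀μ₀ + τ_data·x̄)/(τ₀+τ_data), with τ₀=1/σ₀² and τ_data=n/σ².
Here τ₀ = 1/83.0 = 0.012048 and τ_data = 20/14.4 = 1.388889, so τ_n = 1.400937.
Rearranging for μ₀: μ₀ = (μ_n·τ_n − τ_data·x̄)/τ₀ = (-19.5938·1.400937 − 1.388889·-19.9) / 0.012048 = 0.189212/0.012048 ≈ 15.7.

μ₀ = 15.7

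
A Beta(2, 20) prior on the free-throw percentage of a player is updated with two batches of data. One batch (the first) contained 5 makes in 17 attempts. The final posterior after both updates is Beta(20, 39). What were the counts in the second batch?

Sequential conjugate updates are equivalent to a single update on the pooled data, so total successes = posterior α − prior α and total failures = posterior β − prior β.
Total across both batches: 20−2=18 makes, 39−20=19 misses.
Subtract the first batch: 18−5=13 makes and 19−12=7 misses.

13 makes and 7 misses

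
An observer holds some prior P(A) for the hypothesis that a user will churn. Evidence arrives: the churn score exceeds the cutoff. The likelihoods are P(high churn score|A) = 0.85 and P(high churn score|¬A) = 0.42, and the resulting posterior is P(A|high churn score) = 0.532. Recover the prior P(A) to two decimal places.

P(A) = 0.36

In odds form, posterior odds = prior odds × likelihood ratio, so prior odds = posterior odds ÷ LR.
Posterior odds = 0.532/(1−0.532) = 1.1368. LR = 0.85/0.42 = 2.0238.
Prior odds = 1.1368/2.0238 = 0.5617, so P(A) = 0.5617/(1+0.5617) ≈ 0.36.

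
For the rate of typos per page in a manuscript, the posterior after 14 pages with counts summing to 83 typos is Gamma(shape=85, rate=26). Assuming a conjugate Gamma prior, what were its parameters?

A Gamma(α, β) prior (rate parametrization) on a Poisson rate with n observations summing to S gives posterior Gamma(α+S, β+n).
So α = 85 − 83 = 2 and β = 26 − 14 = 12.

Gamma(shape=2, rate=12)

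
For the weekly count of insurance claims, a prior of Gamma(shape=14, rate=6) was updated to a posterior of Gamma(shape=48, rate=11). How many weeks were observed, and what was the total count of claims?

n = 5 weeks with total 34 claims

Gamma–Poisson conjugacy: posterior shape = α + Σxᵢ, posterior rate = β + n.
Matching: Σxᵢ = 48 − 14 = 34 and n = 11 − 6 = 5.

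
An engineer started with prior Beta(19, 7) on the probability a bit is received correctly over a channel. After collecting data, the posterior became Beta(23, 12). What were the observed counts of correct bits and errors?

4 correct bits and 5 errors

Beta is conjugate to the binomial likelihood: posterior = Beta(a+s, b+f).
So s = 23 − 19 = 4 and f = 12 − 7 = 5.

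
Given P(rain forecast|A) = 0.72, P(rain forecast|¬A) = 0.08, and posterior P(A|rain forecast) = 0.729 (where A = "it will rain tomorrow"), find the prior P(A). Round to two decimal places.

P(A) = 0.23

Bayes' rule in odds form gives O(A|E) = O(A)·[P(E|A)/P(E|¬A)], hence O(A) = O(A|E)/LR.
Posterior odds = 0.729/(1−0.729) = 2.6900. LR = 0.72/0.08 = 9.0000.
Prior odds = 2.6900/9.0000 = 0.2989, so P(A) = 0.2989/(1+0.2989) ≈ 0.23.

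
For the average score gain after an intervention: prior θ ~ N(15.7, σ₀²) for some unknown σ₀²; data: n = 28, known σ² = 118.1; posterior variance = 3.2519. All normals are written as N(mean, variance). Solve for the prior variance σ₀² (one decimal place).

For the Normal–Normal model with known σ², precisions add: τ_n = τ₀ + n/σ².
So 1/σ₀² = 1/3.2519 − 28/118.1 = 0.307513 − 0.237087 = 0.070426.
Hence σ₀² = 1/0.070426 ≈ 14.2.

σ₀² = 14.2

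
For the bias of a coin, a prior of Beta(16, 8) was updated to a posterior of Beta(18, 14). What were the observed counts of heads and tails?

2 heads and 6 tails

Under Beta–binomial conjugacy the posterior parameters are (a+s, b+f).
So s = 18 − 16 = 2 and f = 14 − 8 = 6.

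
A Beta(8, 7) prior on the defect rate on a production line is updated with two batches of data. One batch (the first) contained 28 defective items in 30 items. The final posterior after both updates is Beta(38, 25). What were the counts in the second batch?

2 defective items and 16 good items

Because Beta–binomial updating is additive in the counts, the combined data contributed (α_post−α_prior, β_post−β_prior) successes and failures.
Total across both batches: 38−8=30 defective items, 25−7=18 good items.
Subtract the first batch: 30−28=2 defective items and 18−2=16 good items.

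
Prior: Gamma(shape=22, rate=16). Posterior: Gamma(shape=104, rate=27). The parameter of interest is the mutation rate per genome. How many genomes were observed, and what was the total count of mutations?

A Gamma(α, β) prior (rate parametrization) on a Poisson rate with n observations summing to S gives posterior Gamma(α+S, β+n).
Matching: Σxᵢ = 104 − 22 = 82 and n = 27 − 16 = 11.

n = 11 genomes with total 82 mutations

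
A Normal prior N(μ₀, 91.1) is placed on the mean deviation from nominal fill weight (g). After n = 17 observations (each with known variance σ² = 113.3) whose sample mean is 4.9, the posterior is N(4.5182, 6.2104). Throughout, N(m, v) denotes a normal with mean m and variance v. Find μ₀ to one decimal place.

With known observation variance, the Normal–Normal posterior has precision τ_n = τ₀ + n/σ² and mean μ_n = (τ₀μ₀ + (n/σ²)x̄)/τ_n.
Here τ₀ = 1/91.1 = 0.010977 and τ_data = 17/113.3 = 0.150044, so τ_n = 0.161021.
Rearranging for μ₀: μ₀ = (μ_n·τ_n − τ_data·x̄)/τ₀ = (4.5182·0.161021 − 0.150044·4.9) / 0.010977 = -0.007691/0.010977 ≈ -0.7.

μ₀ = -0.7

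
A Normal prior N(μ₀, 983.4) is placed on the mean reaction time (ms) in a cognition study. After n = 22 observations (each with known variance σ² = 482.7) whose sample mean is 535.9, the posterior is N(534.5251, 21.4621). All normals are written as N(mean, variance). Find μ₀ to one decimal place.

The posterior mean is a precision-weighted average: μ_n = (τ₀μ₀ + τ_data·x̄)/(τ₀+τ_data), with τ₀=1/σ₀² and τ_data=n/σ².
Here τ₀ = 1/983.4 = 0.001017 and τ_data = 22/482.7 = 0.045577, so τ_n = 0.046594.
Rearranging for μ₀: μ₀ = (μ_n·τ_n − τ_data·x̄)/τ₀ = (534.5251·0.046594 − 0.045577·535.9) / 0.001017 = 0.480948/0.001017 ≈ 472.9.

μ₀ = 472.9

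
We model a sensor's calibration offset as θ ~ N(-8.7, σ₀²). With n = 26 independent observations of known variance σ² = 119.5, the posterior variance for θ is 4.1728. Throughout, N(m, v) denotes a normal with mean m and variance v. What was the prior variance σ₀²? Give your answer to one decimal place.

σ₀² = 45.3

Posterior precision equals prior precision plus data precision: 1/σ_n² = 1/σ₀² + n/σ².
So 1/σ₀² = 1/4.1728 − 26/119.5 = 0.239647 − 0.217573 = 0.022074.
Hence σ₀² = 1/0.022074 ≈ 45.3.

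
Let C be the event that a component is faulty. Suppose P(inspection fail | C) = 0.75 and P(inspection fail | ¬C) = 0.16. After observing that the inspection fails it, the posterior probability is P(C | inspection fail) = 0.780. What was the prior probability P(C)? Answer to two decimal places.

In odds form, posterior odds = prior odds × likelihood ratio, so prior odds = posterior odds ÷ LR.
Posterior odds = 0.780/(1−0.780) = 3.5455. LR = 0.75/0.16 = 4.6875.
Prior odds = 3.5455/4.6875 = 0.7564, so P(C) = 0.7564/(1+0.7564) ≈ 0.43.

P(C) = 0.43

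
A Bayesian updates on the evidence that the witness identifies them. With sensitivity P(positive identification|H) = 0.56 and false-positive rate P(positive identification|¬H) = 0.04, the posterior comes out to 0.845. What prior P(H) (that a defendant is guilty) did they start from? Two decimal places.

In odds form, posterior odds = prior odds × likelihood ratio, so prior odds = posterior odds ÷ LR.
Posterior odds = 0.845/(1−0.845) = 5.4516. LR = 0.56/0.04 = 14.0000.
Prior odds = 5.4516/14.0000 = 0.3894, so P(H) = 0.3894/(1+0.3894) ≈ 0.28.

P(H) = 0.28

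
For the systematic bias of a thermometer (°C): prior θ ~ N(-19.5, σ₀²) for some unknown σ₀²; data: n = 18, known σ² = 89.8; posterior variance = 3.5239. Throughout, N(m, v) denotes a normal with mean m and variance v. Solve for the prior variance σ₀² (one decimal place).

σ₀² = 12.0

For the Normal–Normal model with known σ², precisions add: τ_n = τ₀ + n/σ².
So 1/σ₀² = 1/3.5239 − 18/89.8 = 0.283776 − 0.200445 = 0.083331.
Hence σ₀² = 1/0.083331 ≈ 12.0.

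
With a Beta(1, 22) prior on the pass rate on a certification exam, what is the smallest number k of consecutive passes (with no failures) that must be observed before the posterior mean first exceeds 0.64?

k = 39

After k passes and 0 failures the posterior is Beta(1+k, 22), with mean (1+k)/(1+22+k).
Set (1+k)/(23+k) > 0.64 and solve: k > (0.64·23 − 1)/(1 − 0.64) = 38.111.
The smallest integer exceeding 38.111 is 39, and checking k=39: (40)/(62) = 0.6452 > 0.64.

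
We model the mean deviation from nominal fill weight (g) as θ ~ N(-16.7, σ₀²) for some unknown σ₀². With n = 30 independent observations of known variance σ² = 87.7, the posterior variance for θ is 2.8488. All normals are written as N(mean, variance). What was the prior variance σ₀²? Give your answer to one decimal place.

σ₀² = 111.7

For the Normal–Normal model with known σ², precisions add: τ_n = τ₀ + n/σ².
So 1/σ₀² = 1/2.8488 − 30/87.7 = 0.351025 − 0.342075 = 0.008950.
Hence σ₀² = 1/0.008950 ≈ 111.7.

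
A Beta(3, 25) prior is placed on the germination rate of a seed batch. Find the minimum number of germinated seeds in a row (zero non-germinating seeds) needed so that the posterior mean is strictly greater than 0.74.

k = 69

After k germinated seeds and 0 non-germinating seeds the posterior is Beta(3+k, 25), with mean (3+k)/(3+25+k).
Set (3+k)/(28+k) > 0.74 and solve: k > (0.74·28 − 3)/(1 − 0.74) = 68.154.
The smallest integer exceeding 68.154 is 69.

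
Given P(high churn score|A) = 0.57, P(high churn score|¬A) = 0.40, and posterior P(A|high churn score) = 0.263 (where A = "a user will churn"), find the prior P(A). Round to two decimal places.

P(A) = 0.20

Bayes' rule in odds form gives O(A|E) = O(A)·[P(E|A)/P(E|¬A)], hence O(A) = O(A|E)/LR.
Posterior odds = 0.263/(1−0.263) = 0.3569. LR = 0.57/0.40 = 1.4250.
Prior odds = 0.3569/1.4250 = 0.2505, so P(A) = 0.2505/(1+0.2505) ≈ 0.20.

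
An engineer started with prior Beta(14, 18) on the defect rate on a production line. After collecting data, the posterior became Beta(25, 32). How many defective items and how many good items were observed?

Beta is conjugate to the binomial likelihood: posterior = Beta(α+s, β+f).
So s = 25 − 14 = 11 and f = 32 − 18 = 14.

11 defective items and 14 good items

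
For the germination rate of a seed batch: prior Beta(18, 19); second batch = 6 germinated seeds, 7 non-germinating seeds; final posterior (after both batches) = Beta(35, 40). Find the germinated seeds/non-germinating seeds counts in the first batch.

Sequential conjugate updates are equivalent to a single update on the pooled data, so total successes = posterior α − prior α and total failures = posterior β − prior β.
Total across both batches: 35−18=17 germinated seeds, 40−19=21 non-germinating seeds.
Subtract the second batch: 17−6=11 germinated seeds and 21−7=14 non-germinating seeds.

11 germinated seeds and 14 non-germinating seeds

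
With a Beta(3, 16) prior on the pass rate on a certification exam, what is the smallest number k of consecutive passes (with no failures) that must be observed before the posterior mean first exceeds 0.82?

After k passes and 0 failures the posterior is Beta(3+k, 16), with mean (3+k)/(3+16+k).
Set (3+k)/(19+k) > 0.82 and solve: k > (0.82·19 − 3)/(1 − 0.82) = 69.889.
The smallest integer exceeding 69.889 is 70, and checking k=70: (73)/(89) = 0.8202 > 0.82.

k = 70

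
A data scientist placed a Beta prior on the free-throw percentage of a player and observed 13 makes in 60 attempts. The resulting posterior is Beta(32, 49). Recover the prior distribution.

A Beta(α, β) prior with s successes and f failures in binomial data gives a Beta(α+s, β+f) posterior.
Subtract the data counts: 32−13=19, 49−47=2.

Beta(19, 2)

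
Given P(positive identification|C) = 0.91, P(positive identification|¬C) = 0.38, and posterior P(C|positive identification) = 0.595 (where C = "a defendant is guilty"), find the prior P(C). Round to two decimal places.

P(C) = 0.38

Bayes' rule in odds form gives O(C|E) = O(C)·[P(E|C)/P(E|¬C)], hence O(C) = O(C|E)/LR.
Posterior odds = 0.595/(1−0.595) = 1.4691. LR = 0.91/0.38 = 2.3947.
Prior odds = 1.4691/2.3947 = 0.6135, so P(C) = 0.6135/(1+0.6135) ≈ 0.38.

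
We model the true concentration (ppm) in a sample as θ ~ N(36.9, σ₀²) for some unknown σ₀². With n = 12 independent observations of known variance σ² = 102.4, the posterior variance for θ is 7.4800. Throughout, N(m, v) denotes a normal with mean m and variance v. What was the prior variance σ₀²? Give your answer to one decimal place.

For the Normal–Normal model with known σ², precisions add: τ_n = τ₀ + n/σ².
So 1/σ₀² = 1/7.4800 − 12/102.4 = 0.133690 − 0.117188 = 0.016502.
Hence σ₀² = 1/0.016502 ≈ 60.6.

σ₀² = 60.6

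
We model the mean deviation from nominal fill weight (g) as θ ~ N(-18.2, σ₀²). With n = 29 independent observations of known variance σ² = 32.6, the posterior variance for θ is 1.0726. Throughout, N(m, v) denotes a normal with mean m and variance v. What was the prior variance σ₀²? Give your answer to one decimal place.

σ₀² = 23.4

Posterior precision equals prior precision plus data precision: 1/σ_n² = 1/σ₀² + n/σ².
So 1/σ₀² = 1/1.0726 − 29/32.6 = 0.932314 − 0.889571 = 0.042743.
Hence σ₀² = 1/0.042743 ≈ 23.4.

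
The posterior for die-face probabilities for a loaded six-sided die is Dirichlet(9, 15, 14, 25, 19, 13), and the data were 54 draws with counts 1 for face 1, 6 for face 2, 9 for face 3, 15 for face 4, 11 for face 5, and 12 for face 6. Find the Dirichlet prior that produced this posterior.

For a Dirichlet(α) prior with multinomial counts c, the posterior is Dirichlet(α + c) componentwise.
Subtract each count from the matching posterior parameter: 9−1=8, 15−6=9, 14−9=5, 25−15=10, 19−11=8, 13−12=1.

Dirichlet(8, 9, 5, 10, 8, 1)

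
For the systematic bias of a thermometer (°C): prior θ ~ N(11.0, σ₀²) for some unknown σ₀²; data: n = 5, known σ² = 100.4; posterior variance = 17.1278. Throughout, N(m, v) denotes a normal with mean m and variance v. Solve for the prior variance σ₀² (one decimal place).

σ₀² = 116.5

For the Normal–Normal model with known σ², precisions add: τ_n = τ₀ + n/σ².
So 1/σ₀² = 1/17.1278 − 5/100.4 = 0.058385 − 0.049801 = 0.008584.
Hence σ₀² = 1/0.008584 ≈ 116.5.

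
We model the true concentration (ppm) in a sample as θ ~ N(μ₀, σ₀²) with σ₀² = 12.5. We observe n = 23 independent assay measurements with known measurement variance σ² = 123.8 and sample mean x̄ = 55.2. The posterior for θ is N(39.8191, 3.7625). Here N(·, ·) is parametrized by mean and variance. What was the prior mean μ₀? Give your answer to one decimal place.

μ₀ = 4.1

The posterior mean is a precision-weighted average: μ_n = (τ₀μ₀ + τ_data·x̄)/(τ₀+τ_data), with τ₀=1/σ₀² and τ_data=n/σ².
Here τ₀ = 1/12.5 = 0.080000 and τ_data = 23/123.8 = 0.185784, so τ_n = 0.265784.
Rearranging for μ₀: μ₀ = (μ_n·τ_n − τ_data·x̄)/τ₀ = (39.8191·0.265784 − 0.185784·55.2) / 0.080000 = 0.328003/0.080000 ≈ 4.1.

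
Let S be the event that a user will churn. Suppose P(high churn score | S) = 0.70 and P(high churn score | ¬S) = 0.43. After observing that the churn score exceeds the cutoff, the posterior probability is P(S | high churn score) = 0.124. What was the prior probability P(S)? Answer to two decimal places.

Bayes' rule in odds form gives O(S|E) = O(S)·[P(E|S)/P(E|¬S)], hence O(S) = O(S|E)/LR.
Posterior odds = 0.124/(1−0.124) = 0.1416. LR = 0.70/0.43 = 1.6279.
Prior odds = 0.1416/1.6279 = 0.0870, so P(S) = 0.0870/(1+0.0870) ≈ 0.08.

P(S) = 0.08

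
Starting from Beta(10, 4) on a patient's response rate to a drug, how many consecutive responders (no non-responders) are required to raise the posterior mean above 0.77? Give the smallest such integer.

k = 4

After k responders and 0 non-responders the posterior is Beta(10+k, 4), with mean (10+k)/(10+4+k).
Set (10+k)/(14+k) > 0.77 and solve: k > (0.77·14 − 10)/(1 − 0.77) = 3.391.
The smallest integer exceeding 3.391 is 4, and checking k=4: (14)/(18) = 0.7778 > 0.77.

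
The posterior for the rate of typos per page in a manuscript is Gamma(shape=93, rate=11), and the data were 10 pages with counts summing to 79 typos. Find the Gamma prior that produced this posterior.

Gamma(shape=14, rate=1)

A Gamma(α, β) prior (rate parametrization) on a Poisson rate with n observations summing to S gives posterior Gamma(α+S, β+n).
So α = 93 − 79 = 14 and β = 11 − 10 = 1.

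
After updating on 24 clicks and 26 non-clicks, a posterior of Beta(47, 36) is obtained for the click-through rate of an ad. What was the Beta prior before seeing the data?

Under Beta–binomial conjugacy the posterior parameters are (α+s, β+f).
Subtract the data counts: 47−24=23, 36−26=10.

Beta(23, 10)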